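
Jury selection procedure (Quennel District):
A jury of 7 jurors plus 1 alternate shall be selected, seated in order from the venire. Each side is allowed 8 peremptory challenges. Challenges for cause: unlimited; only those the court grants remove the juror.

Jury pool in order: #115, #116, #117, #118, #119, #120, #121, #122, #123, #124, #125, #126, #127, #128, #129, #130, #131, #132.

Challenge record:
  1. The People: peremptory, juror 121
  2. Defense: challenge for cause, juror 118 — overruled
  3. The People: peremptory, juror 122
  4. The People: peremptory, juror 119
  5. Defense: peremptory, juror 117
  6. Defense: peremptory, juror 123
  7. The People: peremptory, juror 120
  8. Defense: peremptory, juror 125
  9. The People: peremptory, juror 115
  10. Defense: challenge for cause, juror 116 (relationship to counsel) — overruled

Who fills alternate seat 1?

Removed: #115, #117, #119, #120, #121, #122, #123, #125. (#116, #118 stay — for-cause denied.)
Seating in order: seats 1–7 → #116, #118, #124, #126, #127, #128, #129; alternates → #130.
So alternate 1 is #130.

130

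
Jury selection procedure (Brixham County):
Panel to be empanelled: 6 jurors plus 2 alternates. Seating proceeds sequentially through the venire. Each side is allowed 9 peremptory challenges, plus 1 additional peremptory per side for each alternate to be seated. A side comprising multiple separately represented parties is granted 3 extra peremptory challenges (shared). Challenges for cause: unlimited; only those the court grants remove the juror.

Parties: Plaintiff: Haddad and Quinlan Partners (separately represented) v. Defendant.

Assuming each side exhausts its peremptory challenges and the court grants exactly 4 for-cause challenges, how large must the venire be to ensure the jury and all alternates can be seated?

37

Seats to fill: 6 + 2 alternates = 8.
Peremptories — Plaintiff: 9 + 1×2 + 3 = 14; Defendant: 9 + 1×2 = 11; total 25.
For-cause removals: 4.
Minimum venire: 8 + 25 + 4 = 37.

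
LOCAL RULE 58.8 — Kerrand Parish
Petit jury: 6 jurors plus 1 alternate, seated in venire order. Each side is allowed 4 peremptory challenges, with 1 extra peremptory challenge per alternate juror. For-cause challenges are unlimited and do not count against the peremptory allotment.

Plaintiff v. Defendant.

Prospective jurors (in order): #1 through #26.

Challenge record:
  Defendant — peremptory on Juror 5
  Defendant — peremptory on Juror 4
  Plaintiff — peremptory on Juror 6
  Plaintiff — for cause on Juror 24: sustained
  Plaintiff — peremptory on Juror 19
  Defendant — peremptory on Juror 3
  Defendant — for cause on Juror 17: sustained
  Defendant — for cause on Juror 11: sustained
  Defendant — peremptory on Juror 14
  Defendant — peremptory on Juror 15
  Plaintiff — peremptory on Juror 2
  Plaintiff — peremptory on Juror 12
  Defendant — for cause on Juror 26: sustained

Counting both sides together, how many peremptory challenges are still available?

1

Plaintiff allotment: 4 base + 1 × 1 alternate = 5. Defendant allotment: 4 base + 1 × 1 alternate = 5.
Plaintiff peremptories used: #6, #19, #2, #12 — 4 (the for-cause on #24 doesn't count).
Defendant peremptories used: #5, #4, #3, #14, #15 — 5 (for-cause on #17, #11, #26 don't count).
Remaining: (5 − 4) + (5 − 5) = 1.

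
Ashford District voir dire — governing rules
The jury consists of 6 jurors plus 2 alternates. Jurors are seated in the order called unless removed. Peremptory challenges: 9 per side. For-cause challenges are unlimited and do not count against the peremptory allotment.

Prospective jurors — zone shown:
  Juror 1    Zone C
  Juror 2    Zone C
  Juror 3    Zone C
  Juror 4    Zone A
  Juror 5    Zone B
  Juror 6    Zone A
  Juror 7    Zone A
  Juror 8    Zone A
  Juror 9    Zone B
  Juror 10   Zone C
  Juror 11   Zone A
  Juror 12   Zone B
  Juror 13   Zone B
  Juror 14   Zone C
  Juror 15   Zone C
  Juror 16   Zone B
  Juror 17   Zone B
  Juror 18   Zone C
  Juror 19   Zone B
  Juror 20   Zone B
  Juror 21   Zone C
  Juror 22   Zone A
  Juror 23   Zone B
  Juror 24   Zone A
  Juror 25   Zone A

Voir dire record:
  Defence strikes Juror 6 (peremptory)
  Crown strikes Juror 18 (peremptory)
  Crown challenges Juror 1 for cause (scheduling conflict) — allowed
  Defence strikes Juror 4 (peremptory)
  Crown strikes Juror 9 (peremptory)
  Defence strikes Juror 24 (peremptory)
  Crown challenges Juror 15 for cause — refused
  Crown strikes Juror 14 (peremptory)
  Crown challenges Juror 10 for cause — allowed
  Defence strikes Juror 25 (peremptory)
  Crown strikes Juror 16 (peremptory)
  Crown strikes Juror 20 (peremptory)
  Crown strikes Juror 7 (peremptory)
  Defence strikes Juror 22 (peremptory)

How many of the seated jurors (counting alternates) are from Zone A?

Removed: #1, #4, #6, #7, #9, #10, #14, #16, #18, #20, #22, #24, #25.
Seated (8 incl. alternates): #2, #3, #5, #8, #11, #12, #13, #15.
Of those, in Zone A: #8, #11 → 2.

2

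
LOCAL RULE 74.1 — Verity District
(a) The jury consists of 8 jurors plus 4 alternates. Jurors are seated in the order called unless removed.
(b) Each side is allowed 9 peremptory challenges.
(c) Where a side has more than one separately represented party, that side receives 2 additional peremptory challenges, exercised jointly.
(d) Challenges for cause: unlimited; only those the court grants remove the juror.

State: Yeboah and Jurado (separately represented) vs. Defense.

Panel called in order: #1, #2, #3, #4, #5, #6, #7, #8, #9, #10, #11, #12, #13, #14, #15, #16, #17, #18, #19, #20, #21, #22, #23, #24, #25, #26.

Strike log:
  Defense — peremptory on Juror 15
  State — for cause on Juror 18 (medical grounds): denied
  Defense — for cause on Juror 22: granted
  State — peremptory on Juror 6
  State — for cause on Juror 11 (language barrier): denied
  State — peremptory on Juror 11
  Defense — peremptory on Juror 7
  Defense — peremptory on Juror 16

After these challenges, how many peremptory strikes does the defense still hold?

Defense allotment: 9.
Defense peremptories used: #15, #7, #16 — 3 (the for-cause on #22 doesn't count).
Remaining: 9 − 3 = 6.

6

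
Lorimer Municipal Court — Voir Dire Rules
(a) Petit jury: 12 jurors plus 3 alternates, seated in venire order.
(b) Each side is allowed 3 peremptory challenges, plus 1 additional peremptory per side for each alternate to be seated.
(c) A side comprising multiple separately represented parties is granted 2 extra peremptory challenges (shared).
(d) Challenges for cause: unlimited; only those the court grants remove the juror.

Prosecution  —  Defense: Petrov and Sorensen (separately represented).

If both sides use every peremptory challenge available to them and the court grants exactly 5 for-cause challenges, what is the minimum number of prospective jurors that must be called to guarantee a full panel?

Seats to fill: 12 + 3 alternates = 15.
Peremptories — Prosecution: 3 + 1×3 = 6; Defense: 3 + 1×3 + 2 = 8; total 14.
For-cause removals: 5.
Minimum venire: 15 + 14 + 5 = 34.

34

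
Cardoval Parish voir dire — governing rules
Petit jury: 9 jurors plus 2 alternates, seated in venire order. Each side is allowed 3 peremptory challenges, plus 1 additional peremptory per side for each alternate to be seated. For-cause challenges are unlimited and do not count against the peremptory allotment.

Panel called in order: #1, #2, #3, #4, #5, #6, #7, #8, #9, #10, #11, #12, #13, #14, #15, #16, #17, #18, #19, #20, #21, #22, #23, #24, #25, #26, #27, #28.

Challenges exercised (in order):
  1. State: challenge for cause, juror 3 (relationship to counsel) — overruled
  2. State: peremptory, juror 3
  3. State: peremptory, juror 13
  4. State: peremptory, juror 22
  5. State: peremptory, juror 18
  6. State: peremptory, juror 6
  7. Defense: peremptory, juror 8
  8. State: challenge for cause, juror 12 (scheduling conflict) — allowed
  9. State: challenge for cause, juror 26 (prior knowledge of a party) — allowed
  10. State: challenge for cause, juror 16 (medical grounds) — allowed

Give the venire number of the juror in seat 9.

14

Removed: #3, #6, #8, #12, #13, #16, #18, #22, #26.
Filling seats in venire order through position 9: #1, #2, #4, #5, #7, #9, #10, #11, #14.
So seat 9 is #14.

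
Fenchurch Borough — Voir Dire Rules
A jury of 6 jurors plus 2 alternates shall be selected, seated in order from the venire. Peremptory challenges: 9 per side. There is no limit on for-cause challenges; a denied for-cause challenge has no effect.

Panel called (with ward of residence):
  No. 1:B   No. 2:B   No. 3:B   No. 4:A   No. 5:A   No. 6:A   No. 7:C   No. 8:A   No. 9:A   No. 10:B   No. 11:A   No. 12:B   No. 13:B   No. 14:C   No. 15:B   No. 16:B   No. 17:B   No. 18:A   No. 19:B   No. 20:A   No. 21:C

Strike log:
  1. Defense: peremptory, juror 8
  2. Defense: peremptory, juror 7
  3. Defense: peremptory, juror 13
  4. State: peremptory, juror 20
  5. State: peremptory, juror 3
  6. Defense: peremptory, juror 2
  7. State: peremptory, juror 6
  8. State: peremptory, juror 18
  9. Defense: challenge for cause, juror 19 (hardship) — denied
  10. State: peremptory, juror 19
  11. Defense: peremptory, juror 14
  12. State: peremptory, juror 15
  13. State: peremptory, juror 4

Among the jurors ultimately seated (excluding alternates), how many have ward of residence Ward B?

3

Removed: #2, #3, #4, #6, #7, #8, #13, #14, #15, #18, #19, #20.
Seated jurors 1–6: #1, #5, #9, #10, #11, #12 (alternates #16, #17 not counted).
Of those, in Ward B: #1, #10, #12 → 3.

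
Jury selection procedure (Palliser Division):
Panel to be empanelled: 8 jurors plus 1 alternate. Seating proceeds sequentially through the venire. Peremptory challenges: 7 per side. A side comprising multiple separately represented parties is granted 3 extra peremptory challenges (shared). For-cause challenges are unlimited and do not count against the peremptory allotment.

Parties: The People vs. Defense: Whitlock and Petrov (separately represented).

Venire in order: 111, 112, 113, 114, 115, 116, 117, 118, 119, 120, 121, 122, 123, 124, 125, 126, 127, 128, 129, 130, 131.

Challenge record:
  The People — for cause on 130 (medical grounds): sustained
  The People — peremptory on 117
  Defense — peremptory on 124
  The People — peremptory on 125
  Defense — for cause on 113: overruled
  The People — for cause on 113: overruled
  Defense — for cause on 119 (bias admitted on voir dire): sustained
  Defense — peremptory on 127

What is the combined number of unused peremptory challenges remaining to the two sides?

13

The People allotment: 7. Defense allotment: 7 base + 3 multi-party = 10.
The People peremptories used: #117, #125 — 2 (for-cause on #130, #113 don't count).
Defense peremptories used: #124, #127 — 2 (for-cause on #113, #119 don't count).
Remaining: (7 − 2) + (10 − 2) = 13.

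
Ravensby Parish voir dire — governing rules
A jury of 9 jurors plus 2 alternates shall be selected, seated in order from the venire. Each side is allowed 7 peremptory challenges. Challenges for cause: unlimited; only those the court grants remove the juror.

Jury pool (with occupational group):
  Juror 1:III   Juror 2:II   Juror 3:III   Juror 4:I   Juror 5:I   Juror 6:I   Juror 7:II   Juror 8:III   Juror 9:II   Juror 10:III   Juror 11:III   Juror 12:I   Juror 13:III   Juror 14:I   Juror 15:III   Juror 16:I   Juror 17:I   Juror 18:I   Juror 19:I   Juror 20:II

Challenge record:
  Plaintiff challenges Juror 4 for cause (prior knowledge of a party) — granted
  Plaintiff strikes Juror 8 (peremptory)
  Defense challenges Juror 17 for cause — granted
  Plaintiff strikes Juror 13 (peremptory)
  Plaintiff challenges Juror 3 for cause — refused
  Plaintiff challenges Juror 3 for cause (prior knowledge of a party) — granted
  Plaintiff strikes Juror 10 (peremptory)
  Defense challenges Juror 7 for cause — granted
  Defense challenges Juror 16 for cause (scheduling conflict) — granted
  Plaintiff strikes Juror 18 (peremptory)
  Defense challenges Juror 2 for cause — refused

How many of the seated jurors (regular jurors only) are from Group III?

Removed: #3, #4, #7, #8, #10, #13, #16, #17, #18.
Seated jurors 1–9: #1, #2, #5, #6, #9, #11, #12, #14, #15 (alternates #19, #20 not counted).
Of those, in Group III: #1, #11, #15 → 3.

3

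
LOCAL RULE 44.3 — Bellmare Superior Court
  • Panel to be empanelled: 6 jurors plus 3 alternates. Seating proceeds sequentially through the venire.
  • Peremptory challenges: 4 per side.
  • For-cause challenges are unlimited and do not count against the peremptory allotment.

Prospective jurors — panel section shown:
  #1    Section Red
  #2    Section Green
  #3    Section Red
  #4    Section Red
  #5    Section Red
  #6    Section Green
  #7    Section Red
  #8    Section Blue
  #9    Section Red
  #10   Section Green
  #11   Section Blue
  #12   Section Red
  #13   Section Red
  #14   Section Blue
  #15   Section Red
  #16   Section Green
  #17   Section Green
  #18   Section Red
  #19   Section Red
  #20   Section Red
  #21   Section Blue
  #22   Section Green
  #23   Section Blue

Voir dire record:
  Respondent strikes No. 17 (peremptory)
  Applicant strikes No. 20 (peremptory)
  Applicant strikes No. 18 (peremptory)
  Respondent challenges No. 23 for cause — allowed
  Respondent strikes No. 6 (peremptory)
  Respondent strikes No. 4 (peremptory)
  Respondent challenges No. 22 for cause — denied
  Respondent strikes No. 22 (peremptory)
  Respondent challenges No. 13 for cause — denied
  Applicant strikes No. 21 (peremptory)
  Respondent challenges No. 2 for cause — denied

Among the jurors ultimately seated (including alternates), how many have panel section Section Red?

Removed: #4, #6, #17, #18, #20, #21, #22, #23.
Seated (9 incl. alternates): #1, #2, #3, #5, #7, #8, #9, #10, #11.
Of those, in Section Red: #1, #3, #5, #7, #9 → 5.

5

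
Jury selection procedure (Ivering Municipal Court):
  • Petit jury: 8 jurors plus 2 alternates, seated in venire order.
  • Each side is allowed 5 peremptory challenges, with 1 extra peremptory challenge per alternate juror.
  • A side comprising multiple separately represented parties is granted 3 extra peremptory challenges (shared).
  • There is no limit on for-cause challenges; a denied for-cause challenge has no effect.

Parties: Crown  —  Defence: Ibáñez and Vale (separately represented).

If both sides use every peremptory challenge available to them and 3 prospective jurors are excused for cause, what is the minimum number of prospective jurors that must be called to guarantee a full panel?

30

Seats to fill: 8 + 2 alternates = 10.
Peremptories — Crown: 5 + 1×2 = 7; Defence: 5 + 1×2 + 3 = 10; total 17.
For-cause removals: 3.
Minimum venire: 10 + 17 + 3 = 30.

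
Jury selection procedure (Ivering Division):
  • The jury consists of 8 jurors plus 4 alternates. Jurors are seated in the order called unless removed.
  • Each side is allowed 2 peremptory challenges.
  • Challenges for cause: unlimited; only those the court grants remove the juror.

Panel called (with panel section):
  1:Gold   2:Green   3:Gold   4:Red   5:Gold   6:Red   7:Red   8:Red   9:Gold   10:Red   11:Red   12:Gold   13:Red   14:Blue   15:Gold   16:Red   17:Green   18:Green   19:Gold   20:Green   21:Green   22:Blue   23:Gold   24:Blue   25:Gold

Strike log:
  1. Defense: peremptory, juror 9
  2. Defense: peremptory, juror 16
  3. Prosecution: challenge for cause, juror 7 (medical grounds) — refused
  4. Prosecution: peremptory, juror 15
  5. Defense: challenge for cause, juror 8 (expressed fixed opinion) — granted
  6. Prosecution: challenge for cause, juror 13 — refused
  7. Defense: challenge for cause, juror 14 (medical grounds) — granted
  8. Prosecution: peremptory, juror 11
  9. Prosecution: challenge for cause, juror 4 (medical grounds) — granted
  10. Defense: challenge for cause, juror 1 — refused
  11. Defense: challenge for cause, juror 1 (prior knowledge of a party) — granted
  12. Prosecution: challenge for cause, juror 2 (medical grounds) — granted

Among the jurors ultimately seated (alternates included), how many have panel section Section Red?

Removed: #1, #2, #4, #8, #9, #11, #14, #15, #16.
Seated (12 incl. alternates): #3, #5, #6, #7, #10, #12, #13, #17, #18, #19, #20, #21.
Of those, in Section Red: #6, #7, #10, #13 → 4.

4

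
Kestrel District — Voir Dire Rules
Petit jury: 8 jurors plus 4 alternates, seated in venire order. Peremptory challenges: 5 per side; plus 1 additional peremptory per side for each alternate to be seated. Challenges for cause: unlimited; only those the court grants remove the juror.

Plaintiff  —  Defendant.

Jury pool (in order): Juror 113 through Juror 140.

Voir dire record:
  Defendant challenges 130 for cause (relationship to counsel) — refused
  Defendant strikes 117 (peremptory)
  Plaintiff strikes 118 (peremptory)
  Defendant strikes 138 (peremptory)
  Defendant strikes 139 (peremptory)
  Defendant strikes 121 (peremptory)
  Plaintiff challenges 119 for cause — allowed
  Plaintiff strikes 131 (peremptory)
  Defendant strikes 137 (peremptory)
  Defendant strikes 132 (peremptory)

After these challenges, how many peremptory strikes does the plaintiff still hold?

Plaintiff allotment: 5 base + 1 × 4 alternates = 9.
Plaintiff peremptories used: #118, #131 — 2 (the for-cause on #119 doesn't count).
Remaining: 9 − 2 = 7.

7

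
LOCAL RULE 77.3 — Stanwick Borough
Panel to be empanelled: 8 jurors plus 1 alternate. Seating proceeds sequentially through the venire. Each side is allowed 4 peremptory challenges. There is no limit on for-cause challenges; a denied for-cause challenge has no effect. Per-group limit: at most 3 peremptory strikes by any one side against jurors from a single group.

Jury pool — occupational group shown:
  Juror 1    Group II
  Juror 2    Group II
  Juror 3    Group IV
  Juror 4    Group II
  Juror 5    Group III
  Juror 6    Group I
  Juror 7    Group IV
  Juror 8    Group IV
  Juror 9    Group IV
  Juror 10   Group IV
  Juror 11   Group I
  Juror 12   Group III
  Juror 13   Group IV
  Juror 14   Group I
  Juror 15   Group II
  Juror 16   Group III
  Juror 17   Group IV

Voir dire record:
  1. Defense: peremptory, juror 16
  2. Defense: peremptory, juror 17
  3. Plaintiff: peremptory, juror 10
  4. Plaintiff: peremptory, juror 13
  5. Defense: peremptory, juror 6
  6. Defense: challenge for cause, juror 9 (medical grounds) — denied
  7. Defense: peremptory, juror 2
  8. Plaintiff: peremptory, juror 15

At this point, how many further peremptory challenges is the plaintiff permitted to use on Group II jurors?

1

Plaintiff peremptories so far: #10, #13, #15 — 3 of 4 used, 1 left overall.
Against Group II: #15 — 1 used; per-group cap 3 leaves 2.
Binding limit: min(1, 2) = 1.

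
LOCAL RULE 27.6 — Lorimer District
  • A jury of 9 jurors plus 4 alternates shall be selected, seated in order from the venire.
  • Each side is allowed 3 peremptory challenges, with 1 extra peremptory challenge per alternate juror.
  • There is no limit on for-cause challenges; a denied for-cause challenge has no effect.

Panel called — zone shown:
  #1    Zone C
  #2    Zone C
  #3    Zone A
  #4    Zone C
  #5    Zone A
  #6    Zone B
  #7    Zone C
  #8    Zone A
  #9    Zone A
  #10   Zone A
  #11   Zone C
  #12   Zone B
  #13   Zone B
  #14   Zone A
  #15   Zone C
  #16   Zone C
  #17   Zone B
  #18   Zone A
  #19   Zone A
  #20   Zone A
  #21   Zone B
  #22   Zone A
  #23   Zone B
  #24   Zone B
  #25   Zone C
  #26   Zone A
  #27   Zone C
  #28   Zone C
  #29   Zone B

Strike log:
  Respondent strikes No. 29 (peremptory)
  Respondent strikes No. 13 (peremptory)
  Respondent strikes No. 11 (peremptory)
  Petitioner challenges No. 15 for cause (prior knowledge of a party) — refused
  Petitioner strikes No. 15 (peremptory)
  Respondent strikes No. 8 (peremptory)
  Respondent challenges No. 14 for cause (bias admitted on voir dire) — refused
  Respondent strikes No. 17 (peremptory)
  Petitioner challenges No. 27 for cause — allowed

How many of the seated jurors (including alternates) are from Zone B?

Removed: #8, #11, #13, #15, #17, #27, #29.
Seated (13 incl. alternates): #1, #2, #3, #4, #5, #6, #7, #9, #10, #12, #14, #16, #18.
Of those, in Zone B: #6, #12 → 2.

2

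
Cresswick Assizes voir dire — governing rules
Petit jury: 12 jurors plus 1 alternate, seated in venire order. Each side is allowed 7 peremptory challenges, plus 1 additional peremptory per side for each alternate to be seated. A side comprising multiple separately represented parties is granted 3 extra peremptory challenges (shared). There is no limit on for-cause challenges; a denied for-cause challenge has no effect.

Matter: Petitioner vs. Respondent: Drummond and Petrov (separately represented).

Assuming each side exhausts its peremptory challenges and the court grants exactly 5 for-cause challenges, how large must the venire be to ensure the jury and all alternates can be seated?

37

Seats to fill: 12 + 1 alternates = 13.
Peremptories — Petitioner: 7 + 1×1 = 8; Respondent: 7 + 1×1 + 3 = 11; total 19.
For-cause removals: 5.
Minimum venire: 13 + 19 + 5 = 37.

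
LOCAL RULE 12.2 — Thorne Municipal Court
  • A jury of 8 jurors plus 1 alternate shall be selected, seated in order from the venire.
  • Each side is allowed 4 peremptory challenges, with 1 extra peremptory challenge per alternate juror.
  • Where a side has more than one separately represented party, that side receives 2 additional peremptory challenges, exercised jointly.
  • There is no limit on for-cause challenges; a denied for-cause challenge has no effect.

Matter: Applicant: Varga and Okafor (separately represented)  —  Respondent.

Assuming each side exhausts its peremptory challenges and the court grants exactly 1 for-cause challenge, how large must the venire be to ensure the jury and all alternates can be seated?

Seats to fill: 8 + 1 alternates = 9.
Peremptories — Applicant: 4 + 1×1 + 2 = 7; Respondent: 4 + 1×1 = 5; total 12.
For-cause removals: 1.
Minimum venire: 9 + 12 + 1 = 22.

22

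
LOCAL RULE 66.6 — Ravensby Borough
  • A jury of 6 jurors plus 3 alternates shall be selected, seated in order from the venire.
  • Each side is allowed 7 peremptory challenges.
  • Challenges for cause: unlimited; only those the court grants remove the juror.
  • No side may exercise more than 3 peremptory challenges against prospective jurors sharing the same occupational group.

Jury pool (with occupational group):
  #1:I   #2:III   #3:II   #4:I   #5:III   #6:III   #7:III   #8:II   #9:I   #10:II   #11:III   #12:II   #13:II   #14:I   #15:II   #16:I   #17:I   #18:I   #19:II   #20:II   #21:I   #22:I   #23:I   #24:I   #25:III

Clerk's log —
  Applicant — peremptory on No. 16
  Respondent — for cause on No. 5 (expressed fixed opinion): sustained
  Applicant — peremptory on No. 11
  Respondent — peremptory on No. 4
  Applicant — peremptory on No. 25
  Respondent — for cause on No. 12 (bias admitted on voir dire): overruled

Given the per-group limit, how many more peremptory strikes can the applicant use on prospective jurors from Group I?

Applicant peremptories so far: #16, #11, #25 — 3 of 7 used, 4 left overall.
Against Group I: #16 — 1 used; per-group cap 3 leaves 2.
Binding limit: min(4, 2) = 2.

2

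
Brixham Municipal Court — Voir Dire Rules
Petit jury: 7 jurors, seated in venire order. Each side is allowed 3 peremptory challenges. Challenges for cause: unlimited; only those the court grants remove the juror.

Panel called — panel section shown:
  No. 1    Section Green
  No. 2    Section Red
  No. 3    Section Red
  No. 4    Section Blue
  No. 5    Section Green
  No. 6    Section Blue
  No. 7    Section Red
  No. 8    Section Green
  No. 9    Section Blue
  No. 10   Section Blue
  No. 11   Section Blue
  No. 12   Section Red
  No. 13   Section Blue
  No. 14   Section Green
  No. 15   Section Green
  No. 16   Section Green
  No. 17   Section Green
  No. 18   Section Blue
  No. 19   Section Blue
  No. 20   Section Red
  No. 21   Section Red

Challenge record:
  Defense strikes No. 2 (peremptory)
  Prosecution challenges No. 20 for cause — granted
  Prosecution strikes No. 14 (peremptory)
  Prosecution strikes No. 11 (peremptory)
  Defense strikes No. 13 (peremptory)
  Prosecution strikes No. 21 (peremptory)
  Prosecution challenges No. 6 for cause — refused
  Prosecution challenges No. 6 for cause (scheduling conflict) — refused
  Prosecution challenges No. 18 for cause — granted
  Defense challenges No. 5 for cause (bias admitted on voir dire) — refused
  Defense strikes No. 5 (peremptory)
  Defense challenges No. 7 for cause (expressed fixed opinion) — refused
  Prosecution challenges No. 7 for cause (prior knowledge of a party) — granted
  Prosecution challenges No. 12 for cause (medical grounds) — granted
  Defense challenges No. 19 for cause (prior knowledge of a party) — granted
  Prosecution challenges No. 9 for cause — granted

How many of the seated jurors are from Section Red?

Removed: #2, #5, #7, #9, #11, #12, #13, #14, #18, #19, #20, #21.
Seated jurors 1–7: #1, #3, #4, #6, #8, #10, #15.
Of those, in Section Red: #3 → 1.

1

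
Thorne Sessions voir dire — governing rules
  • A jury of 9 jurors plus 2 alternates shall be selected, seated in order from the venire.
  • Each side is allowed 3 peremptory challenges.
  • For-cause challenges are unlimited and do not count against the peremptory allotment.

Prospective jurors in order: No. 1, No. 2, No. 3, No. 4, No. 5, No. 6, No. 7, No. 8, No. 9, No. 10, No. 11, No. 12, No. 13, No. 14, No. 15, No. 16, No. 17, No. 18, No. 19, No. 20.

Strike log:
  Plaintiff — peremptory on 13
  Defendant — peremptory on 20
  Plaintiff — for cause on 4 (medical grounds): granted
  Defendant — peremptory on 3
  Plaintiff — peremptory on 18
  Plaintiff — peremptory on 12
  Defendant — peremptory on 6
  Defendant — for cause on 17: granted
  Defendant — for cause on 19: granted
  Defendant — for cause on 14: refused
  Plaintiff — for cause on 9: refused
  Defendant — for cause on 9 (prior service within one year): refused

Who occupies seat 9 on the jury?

14

Removed: #3, #4, #6, #12, #13, #17, #18, #19, #20. (#9, #14 stay — for-cause denied.)
Seating in order: seats 1–9 → #1, #2, #5, #7, #8, #9, #10, #11, #14; alternates → #15, #16.
So seat 9 is #14.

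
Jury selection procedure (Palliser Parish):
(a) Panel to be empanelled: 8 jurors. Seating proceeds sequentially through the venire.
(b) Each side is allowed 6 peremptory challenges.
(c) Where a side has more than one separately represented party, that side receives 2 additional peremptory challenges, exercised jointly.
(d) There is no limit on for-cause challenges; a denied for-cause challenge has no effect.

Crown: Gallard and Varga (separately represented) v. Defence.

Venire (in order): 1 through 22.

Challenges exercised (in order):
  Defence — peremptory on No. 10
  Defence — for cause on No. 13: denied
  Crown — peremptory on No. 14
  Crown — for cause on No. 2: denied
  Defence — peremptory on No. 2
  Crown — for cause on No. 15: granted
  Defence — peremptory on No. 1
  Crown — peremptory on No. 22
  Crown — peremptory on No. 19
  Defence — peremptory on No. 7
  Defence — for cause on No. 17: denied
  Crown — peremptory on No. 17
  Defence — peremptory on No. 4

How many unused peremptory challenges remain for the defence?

Defence allotment: 6.
Defence peremptories used: #10, #2, #1, #7, #4 — 5 (for-cause on #13, #17 don't count).
Remaining: 6 − 5 = 1.

1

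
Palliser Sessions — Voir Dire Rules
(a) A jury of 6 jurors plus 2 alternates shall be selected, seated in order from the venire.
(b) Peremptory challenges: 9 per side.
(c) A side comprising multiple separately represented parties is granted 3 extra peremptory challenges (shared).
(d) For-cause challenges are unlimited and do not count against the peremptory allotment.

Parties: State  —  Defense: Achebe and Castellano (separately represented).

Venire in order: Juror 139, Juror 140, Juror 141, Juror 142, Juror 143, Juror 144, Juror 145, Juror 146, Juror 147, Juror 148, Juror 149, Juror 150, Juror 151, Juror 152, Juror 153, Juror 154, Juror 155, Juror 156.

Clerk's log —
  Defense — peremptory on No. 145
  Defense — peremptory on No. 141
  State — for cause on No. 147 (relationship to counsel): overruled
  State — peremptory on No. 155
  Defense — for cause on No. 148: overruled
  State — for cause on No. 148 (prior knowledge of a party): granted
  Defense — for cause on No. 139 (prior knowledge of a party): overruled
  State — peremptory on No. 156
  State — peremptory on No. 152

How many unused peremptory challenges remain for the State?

6

State allotment: 9.
State peremptories used: #155, #156, #152 — 3 (for-cause on #147, #148 don't count).
Remaining: 9 − 3 = 6.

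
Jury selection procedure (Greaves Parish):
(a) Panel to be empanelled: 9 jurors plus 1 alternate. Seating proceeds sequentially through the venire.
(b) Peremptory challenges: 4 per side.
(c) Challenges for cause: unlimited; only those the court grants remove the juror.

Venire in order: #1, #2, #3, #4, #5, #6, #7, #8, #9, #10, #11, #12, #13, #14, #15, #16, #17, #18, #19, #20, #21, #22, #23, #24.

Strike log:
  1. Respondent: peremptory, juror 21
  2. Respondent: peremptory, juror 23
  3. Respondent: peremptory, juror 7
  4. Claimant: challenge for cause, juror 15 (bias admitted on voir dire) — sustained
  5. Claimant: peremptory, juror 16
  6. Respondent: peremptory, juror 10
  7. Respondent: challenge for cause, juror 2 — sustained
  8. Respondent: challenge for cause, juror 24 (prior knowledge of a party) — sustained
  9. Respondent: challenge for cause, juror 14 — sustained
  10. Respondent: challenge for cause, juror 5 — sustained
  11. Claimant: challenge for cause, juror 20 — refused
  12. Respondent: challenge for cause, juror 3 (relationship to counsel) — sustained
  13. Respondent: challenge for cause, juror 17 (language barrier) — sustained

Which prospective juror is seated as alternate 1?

Removed: #2, #3, #5, #7, #10, #14, #15, #16, #17, #21, #23, #24. (#20 stays — for-cause denied.)
Seating in order: seats 1–9 → #1, #4, #6, #8, #9, #11, #12, #13, #18; alternates → #19.
So alternate 1 is #19.

19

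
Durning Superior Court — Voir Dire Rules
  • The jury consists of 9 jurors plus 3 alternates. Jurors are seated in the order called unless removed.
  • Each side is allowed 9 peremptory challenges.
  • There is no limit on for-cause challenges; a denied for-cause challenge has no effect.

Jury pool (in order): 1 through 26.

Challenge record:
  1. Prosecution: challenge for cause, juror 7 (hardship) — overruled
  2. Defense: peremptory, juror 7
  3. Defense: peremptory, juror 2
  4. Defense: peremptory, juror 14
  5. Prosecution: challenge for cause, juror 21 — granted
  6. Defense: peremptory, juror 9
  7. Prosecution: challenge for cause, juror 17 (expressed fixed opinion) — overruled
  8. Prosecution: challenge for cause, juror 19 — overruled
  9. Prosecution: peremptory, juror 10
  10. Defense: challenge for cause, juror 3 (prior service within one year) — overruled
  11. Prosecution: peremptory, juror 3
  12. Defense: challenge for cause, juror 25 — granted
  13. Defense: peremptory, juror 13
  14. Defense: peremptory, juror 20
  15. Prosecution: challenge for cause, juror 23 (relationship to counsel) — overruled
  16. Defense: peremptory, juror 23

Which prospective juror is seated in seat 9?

Removed: #2, #3, #7, #9, #10, #13, #14, #20, #21, #23, #25. (#17, #19 stay — for-cause denied.)
Seating in order: seats 1–9 → #1, #4, #5, #6, #8, #11, #12, #15, #16; alternates → #17, #18, #19.
So seat 9 is #16.

16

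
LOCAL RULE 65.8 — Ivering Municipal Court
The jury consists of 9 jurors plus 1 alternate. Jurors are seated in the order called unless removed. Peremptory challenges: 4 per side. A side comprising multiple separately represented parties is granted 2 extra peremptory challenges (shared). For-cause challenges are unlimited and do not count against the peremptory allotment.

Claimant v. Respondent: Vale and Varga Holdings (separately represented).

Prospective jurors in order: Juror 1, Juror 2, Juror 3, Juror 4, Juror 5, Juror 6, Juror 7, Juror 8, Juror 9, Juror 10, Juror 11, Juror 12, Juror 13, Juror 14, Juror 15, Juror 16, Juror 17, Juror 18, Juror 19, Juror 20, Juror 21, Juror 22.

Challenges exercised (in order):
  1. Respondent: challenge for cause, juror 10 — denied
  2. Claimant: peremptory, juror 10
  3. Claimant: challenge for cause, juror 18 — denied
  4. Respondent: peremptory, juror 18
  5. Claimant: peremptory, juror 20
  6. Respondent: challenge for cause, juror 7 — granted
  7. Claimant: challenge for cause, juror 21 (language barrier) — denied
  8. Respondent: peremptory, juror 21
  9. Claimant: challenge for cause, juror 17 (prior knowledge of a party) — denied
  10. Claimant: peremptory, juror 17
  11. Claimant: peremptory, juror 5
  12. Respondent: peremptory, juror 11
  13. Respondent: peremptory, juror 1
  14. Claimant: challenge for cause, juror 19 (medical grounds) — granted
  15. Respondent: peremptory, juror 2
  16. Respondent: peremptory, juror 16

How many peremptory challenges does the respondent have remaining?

Respondent allotment: 4 base + 2 multi-party = 6.
Respondent peremptories used: #18, #21, #11, #1, #2, #16 — 6 (for-cause on #10, #7 don't count).
Remaining: 6 − 6 = 0.

0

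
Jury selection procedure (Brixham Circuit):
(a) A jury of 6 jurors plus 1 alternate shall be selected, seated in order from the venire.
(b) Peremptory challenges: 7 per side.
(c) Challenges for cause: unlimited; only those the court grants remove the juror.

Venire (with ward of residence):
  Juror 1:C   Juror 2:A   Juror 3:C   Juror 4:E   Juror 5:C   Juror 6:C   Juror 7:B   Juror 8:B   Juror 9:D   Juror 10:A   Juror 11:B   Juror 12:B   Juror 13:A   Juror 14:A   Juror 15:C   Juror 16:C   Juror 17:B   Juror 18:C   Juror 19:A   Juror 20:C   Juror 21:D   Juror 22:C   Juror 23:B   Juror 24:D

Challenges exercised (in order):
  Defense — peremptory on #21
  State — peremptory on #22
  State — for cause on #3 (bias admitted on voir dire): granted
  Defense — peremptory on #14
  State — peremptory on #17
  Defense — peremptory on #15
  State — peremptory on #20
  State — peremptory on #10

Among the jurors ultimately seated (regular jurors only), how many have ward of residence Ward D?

Removed: #3, #10, #14, #15, #17, #20, #21, #22.
Seated jurors 1–6: #1, #2, #4, #5, #6, #7 (alternates #8 not counted).
None of those are in Ward D → 0.

0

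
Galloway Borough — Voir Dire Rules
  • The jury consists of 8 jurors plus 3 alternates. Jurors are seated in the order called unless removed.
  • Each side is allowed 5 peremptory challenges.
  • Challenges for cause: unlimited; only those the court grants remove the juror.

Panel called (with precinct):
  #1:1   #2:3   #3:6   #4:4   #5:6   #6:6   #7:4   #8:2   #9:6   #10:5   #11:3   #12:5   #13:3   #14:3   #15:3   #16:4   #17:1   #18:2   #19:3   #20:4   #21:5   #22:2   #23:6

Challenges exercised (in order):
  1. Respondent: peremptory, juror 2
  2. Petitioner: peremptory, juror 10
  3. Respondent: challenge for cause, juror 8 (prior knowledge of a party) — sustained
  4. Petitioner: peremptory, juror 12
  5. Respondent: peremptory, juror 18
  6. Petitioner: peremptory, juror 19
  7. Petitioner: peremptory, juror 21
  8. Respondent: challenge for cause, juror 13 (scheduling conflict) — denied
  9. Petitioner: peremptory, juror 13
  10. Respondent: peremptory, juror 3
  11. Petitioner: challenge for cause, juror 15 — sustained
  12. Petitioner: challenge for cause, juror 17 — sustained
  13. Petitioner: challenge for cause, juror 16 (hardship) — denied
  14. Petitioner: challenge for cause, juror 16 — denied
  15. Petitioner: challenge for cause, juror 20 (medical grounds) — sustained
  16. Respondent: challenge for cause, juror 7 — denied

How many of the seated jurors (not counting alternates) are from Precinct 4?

Removed: #2, #3, #8, #10, #12, #13, #15, #17, #18, #19, #20, #21.
Seated jurors 1–8: #1, #4, #5, #6, #7, #9, #11, #14 (alternates #16, #22, #23 not counted).
Of those, in Precinct 4: #4, #7 → 2.

2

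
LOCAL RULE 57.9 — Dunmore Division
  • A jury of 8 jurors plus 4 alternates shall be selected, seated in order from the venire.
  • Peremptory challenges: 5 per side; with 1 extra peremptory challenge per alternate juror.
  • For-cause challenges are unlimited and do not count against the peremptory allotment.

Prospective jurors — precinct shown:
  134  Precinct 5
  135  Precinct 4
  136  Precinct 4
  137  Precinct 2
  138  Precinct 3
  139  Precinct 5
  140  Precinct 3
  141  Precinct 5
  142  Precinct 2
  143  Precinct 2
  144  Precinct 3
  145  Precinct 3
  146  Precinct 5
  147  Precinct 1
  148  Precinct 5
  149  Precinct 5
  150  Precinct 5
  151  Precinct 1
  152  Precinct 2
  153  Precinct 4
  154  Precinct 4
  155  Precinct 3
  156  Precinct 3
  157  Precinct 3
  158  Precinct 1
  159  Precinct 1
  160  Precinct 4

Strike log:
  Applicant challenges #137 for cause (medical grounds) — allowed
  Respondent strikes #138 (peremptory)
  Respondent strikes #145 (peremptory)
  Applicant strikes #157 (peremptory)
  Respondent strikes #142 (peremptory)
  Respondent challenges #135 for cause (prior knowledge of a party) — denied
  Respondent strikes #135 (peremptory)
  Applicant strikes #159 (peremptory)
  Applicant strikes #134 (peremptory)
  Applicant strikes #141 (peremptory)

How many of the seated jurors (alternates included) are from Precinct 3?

Removed: #134, #135, #137, #138, #141, #142, #145, #157, #159.
Seated (12 incl. alternates): #136, #139, #140, #143, #144, #146, #147, #148, #149, #150, #151, #152.
Of those, in Precinct 3: #140, #144 → 2.

2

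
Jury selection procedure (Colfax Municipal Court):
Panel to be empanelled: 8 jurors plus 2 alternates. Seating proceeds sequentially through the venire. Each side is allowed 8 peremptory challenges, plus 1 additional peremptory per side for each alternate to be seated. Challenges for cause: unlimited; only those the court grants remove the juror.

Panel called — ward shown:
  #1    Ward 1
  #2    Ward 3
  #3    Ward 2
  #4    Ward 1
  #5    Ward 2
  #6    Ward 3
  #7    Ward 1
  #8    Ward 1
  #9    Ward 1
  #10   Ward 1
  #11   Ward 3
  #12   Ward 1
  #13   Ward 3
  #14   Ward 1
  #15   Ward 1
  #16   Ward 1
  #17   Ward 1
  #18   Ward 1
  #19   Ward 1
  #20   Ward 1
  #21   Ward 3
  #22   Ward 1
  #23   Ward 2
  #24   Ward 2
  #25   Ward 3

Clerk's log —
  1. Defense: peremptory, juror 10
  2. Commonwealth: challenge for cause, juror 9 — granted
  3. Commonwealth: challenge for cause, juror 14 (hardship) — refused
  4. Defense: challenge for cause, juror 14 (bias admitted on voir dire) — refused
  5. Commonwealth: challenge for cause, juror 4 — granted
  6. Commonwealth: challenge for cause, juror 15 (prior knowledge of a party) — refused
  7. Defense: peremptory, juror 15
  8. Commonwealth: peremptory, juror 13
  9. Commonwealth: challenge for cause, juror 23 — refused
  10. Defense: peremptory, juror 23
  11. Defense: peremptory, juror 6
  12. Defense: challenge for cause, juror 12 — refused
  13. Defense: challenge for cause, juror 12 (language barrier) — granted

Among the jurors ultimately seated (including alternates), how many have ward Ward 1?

Removed: #4, #6, #9, #10, #12, #13, #15, #23.
Seated (10 incl. alternates): #1, #2, #3, #5, #7, #8, #11, #14, #16, #17.
Of those, in Ward 1: #1, #7, #8, #14, #16, #17 → 6.

6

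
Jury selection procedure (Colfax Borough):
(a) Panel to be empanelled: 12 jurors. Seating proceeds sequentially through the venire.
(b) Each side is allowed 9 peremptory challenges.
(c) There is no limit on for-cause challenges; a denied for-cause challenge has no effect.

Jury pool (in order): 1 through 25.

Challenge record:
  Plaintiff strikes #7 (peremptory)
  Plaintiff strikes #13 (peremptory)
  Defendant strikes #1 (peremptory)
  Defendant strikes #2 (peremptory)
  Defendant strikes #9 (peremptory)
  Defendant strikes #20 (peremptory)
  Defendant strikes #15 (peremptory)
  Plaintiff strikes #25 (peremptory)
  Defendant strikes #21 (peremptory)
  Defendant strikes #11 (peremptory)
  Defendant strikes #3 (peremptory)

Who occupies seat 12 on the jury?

22

Removed: #1, #2, #3, #7, #9, #11, #13, #15, #20, #21, #25.
Seating in order: seats 1–12 → #4, #5, #6, #8, #10, #12, #14, #16, #17, #18, #19, #22.
So seat 12 is #22.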